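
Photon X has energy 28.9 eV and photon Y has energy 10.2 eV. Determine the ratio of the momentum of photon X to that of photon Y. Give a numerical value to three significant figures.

p_X = 1.544 × 10^-26 kg·m/s (from energy = 28.9 eV, via p = E/c).
p_Y = 5.451 × 10^-27 kg·m/s (from energy = 10.2 eV, via p = E/c).
Ratio = 1.544 × 10^-26 / 5.451 × 10^-27 = 2.83.

2.83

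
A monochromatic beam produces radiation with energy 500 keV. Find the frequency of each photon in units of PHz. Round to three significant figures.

1.21e5 PHz

Use h = 6.62607015e-34 J·s, 1 eV = 1.602176634e-19 J.
Convert to SI: E = 500 keV = 8.0109e-14 J.
The photon relation is f = E/h, giving f = 1.209e20 Hz.
Converting to PHz: f = 120900 PHz ≈ 1.21e5 PHz.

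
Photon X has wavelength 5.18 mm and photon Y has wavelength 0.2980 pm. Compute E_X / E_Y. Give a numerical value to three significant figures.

E_X = 3.835e-23 J (from wavelength = 5.18 mm, via E = hc/λ).
E_Y = 6.666e-13 J (from wavelength = 0.2980 pm, via E = hc/λ).
Ratio = 3.835e-23 / 6.666e-13 = 5.75e-11.

5.75e-11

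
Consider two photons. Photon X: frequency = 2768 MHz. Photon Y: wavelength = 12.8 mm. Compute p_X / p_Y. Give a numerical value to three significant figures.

0.118

p_X = 6.118 × 10^-33 kg·m/s (from frequency = 2768 MHz, via p = hf/c).
p_Y = 5.177 × 10^-32 kg·m/s (from wavelength = 12.8 mm, via p = h/λ).
Ratio = 6.118 × 10^-33 / 5.177 × 10^-32 = 0.118.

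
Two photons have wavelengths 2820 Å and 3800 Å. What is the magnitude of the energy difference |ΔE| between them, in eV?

1.13 eV

Using E = hc/λ: E₁ = 7.044·10^-19 J, E₂ = 5.227·10^-19 J.
|ΔE| = |7.044·10^-19 − 5.227·10^-19| = 1.82·10^-19 J = 1.13 eV.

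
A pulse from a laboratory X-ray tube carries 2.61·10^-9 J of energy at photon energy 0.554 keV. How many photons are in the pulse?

2.94·10^7 photons

Per-photon energy: E = 8.876·10^-17 J (from energy = 0.554 keV).
N = E_total / E_photon = 2.61·10^-9 J / 8.876·10^-17 J = 2.94·10^7.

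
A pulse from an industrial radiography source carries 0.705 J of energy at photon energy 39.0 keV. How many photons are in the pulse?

1.13 × 10^14 photons

Per-photon energy: E = 6.248 × 10^-15 J (from energy = 39.0 keV).
N = E_total / E_photon = 0.705 J / 6.248 × 10^-15 J = 1.13 × 10^14.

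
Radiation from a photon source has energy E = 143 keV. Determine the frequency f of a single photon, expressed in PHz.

Convert to SI: E = 143 keV = 2.2911e-14 J.
Apply f = E/h: f = 3.458e19 Hz.
Converting to PHz: f = 34580 PHz ≈ 3.46e4 PHz.

3.46e4 PHz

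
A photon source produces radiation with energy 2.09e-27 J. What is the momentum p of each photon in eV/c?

1.30e-8 eV/c

The photon relation is p = E/c, giving p = 6.971e-36 kg·m/s.
Converting to eV/c: p = 1.304e-8 eV/c ≈ 1.30e-8 eV/c.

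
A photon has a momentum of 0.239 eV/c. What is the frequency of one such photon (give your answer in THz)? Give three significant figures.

57.8 THz

(h = 6.62607015e-34 J·s, c = 2.99792458e8 m/s, 1 eV = 1.602176634e-19 J.)
In SI units: p = 0.239 eV/c = 1.2773e-28 kg·m/s.
The photon relation is f = pc/h, giving f = 5.779e13 Hz.
Converting to THz: f = 57.79 THz ≈ 57.8 THz.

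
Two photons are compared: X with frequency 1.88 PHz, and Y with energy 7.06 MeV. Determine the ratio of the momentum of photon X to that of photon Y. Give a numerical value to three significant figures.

p_X = 4.155 × 10^-27 kg·m/s (from frequency = 1.88 PHz, via p = hf/c).
p_Y = 3.773 × 10^-21 kg·m/s (from energy = 7.06 MeV, via p = E/c).
Ratio = 4.155 × 10^-27 / 3.773 × 10^-21 = 1.10 × 10^-6.

1.10 × 10^-6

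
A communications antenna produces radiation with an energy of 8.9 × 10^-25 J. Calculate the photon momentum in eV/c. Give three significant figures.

5.55 × 10^-6 eV/c

(c = 2.99792458 × 10^8 m/s, 1 eV = 1.602176634 × 10^-19 J.)
The photon relation is p = E/c, giving p = 2.969 × 10^-33 kg·m/s.
Converting to eV/c: p = 5.555 × 10^-6 eV/c ≈ 5.55 × 10^-6 eV/c.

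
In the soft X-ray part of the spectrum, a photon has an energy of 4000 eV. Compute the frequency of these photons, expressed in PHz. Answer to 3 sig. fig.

Take h = 6.62607015e-34 J·s, 1 eV = 1.602176634e-19 J.
In SI units: E = 4000 eV = 6.4087e-16 J.
For a photon f = E/h, so f = 9.672e17 Hz.
Converting to PHz: f = 967.2 PHz ≈ 967 PHz.

967 PHz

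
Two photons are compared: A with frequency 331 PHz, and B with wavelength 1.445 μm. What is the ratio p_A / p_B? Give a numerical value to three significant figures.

1600

p_A = 7.316 × 10^-25 kg·m/s (from frequency = 331 PHz, via p = hf/c).
p_B = 4.586 × 10^-28 kg·m/s (from wavelength = 1.445 μm, via p = h/λ).
Ratio = 7.316 × 10^-25 / 4.586 × 10^-28 = 1600.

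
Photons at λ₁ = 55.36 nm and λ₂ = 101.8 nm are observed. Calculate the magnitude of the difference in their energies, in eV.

10.2 eV

Using E = hc/λ: E₁ = 3.5882e-18 J, E₂ = 1.9513e-18 J.
|ΔE| = |3.5882e-18 − 1.9513e-18| = 1.64e-18 J = 10.2 eV.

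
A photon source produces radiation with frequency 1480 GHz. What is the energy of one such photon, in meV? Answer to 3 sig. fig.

Use h = 6.62607015 × 10^-34 J·s, 1 eV = 1.602176634 × 10^-19 J.
In SI units: f = 1480 GHz = 1.48 × 10^12 Hz.
The photon relation is E = hf, giving E = 9.807 × 10^-22 J.
Converting to meV: E = 6.121 meV ≈ 6.12 meV.

6.12 meV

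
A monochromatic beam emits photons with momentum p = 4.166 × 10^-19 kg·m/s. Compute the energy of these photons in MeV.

780 MeV

Since E = pc for a photon, E = 1.249 × 10^-10 J.
Converting to MeV: E = 779.5 MeV ≈ 780 MeV.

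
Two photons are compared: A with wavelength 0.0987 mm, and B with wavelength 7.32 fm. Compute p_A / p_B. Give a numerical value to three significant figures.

7.42 × 10^-11

p_A = 6.713 × 10^-30 kg·m/s (from wavelength = 0.0987 mm, via p = h/λ).
p_B = 9.052 × 10^-20 kg·m/s (from wavelength = 7.32 fm, via p = h/λ).
Ratio = 6.713 × 10^-30 / 9.052 × 10^-20 = 7.42 × 10^-11.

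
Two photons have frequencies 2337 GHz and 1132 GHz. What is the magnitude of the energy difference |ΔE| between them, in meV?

Using E = hf: E₁ = 1.5485e-21 J, E₂ = 7.5007e-22 J.
|ΔE| = |1.5485e-21 − 7.5007e-22| = 7.98e-22 J = 4.98 meV.

4.98 meV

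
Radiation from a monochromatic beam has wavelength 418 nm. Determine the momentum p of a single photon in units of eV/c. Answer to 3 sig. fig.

(h = 6.62607015e-34 J·s, c = 2.99792458e8 m/s, 1 eV = 1.602176634e-19 J.)
First convert: λ = 418 nm = 4.18e-7 m.
For a photon p = h/λ, so p = 1.585e-27 kg·m/s.
Converting to eV/c: p = 2.966 eV/c ≈ 2.97 eV/c.

2.97 eV/c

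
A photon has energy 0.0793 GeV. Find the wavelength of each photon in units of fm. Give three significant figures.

15.6 fm

First convert: E = 0.0793 GeV = 1.2705e-11 J.
Apply λ = hc/E: λ = 1.563e-14 m.
Converting to fm: λ = 15.63 fm ≈ 15.6 fm.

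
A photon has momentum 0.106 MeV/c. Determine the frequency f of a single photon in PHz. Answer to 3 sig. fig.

Convert to SI: p = 0.106 MeV/c = 5.6649e-23 kg·m/s.
For a photon f = pc/h, so f = 2.563e19 Hz.
Converting to PHz: f = 25630 PHz ≈ 2.56e4 PHz.

2.56e4 PHz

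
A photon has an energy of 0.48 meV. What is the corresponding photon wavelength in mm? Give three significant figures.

2.58 mm

(h = 6.62607015·10^-34 J·s, c = 2.99792458·10^8 m/s, 1 eV = 1.602176634·10^-19 J.)
In SI units: E = 0.48 meV = 7.6904·10^-23 J.
For a photon λ = hc/E, so λ = 0.002583 m.
Converting to mm: λ = 2.583 mm ≈ 2.58 mm.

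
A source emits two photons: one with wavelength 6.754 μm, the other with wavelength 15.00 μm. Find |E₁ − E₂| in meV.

Using E = hc/λ: E₁ = 2.9411e-20 J, E₂ = 1.3243e-20 J.
|ΔE| = |2.9411e-20 − 1.3243e-20| = 1.62e-20 J = 101 meV.

101 meV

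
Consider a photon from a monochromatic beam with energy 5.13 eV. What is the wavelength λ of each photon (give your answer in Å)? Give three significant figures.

2420 Å

In SI units: E = 5.13 eV = 8.2192 × 10^-19 J.
Since λ = hc/E for a photon, λ = 2.417 × 10^-7 m.
Converting to Å: λ = 2417 Å ≈ 2420 Å.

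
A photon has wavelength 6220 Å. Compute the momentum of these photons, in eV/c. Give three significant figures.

Take h = 6.62607015e-34 J·s, c = 2.99792458e8 m/s, 1 eV = 1.602176634e-19 J.
First convert: λ = 6220 Å = 6.22e-7 m.
The photon relation is p = h/λ, giving p = 1.065e-27 kg·m/s.
Converting to eV/c: p = 1.993 eV/c ≈ 1.99 eV/c.

1.99 eV/c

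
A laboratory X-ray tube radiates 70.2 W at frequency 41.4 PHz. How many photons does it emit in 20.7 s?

Total energy: E_total = P·t = 70.2 × 20.7 = 1453 J.
Per-photon energy: E = 2.743e-17 J.
N = E_total / E_photon = 5.30e19.

5.30e19 photons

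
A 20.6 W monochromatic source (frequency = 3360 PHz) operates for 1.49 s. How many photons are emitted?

Total energy: E_total = P·t = 20.6 × 1.49 = 30.69 J.
Per-photon energy: E = 2.226·10^-15 J.
N = E_total / E_photon = 1.38·10^16.

1.38·10^16 photons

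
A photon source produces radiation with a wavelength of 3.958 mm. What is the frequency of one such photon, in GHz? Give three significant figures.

75.7 GHz

Take c = 2.99792458e8 m/s.
Convert to SI: λ = 3.958 mm = 0.003958 m.
Apply f = c/λ: f = 7.574e10 Hz.
Converting to GHz: f = 75.74 GHz ≈ 75.7 GHz.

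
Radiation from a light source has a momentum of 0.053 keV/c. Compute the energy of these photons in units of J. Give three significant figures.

(c = 2.99792458e8 m/s, 1 eV = 1.602176634e-19 J.)
In SI units: p = 0.053 keV/c = 2.8325e-26 kg·m/s.
Since E = pc for a photon, E = 8.492e-18 J.
So E ≈ 8.49e-18 J.

8.49e-18 J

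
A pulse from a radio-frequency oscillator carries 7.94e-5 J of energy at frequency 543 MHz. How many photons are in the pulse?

2.21e20 photons

Per-photon energy: E = 3.598e-25 J (from frequency = 543 MHz).
N = E_total / E_photon = 7.94e-5 J / 3.598e-25 J = 2.21e20.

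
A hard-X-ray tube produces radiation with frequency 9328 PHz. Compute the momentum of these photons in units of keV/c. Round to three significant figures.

Take h = 6.62607015e-34 J·s, c = 2.99792458e8 m/s, 1 eV = 1.602176634e-19 J.
In SI units: f = 9328 PHz = 9.328e18 Hz.
Apply p = hf/c: p = 2.062e-23 kg·m/s.
Converting to keV/c: p = 38.58 keV/c ≈ 38.6 keV/c.

38.6 keV/c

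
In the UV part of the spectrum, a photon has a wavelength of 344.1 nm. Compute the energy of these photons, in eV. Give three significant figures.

In SI units: λ = 344.1 nm = 3.441 × 10^-7 m.
Since E = hc/λ for a photon, E = 5.773 × 10^-19 J.
Converting to eV: E = 3.603 eV ≈ 3.60 eV.

3.60 eV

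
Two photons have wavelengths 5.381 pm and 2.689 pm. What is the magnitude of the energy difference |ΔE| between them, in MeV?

0.231 MeV

Using E = hc/λ: E₁ = 3.6916 × 10^-14 J, E₂ = 7.3873 × 10^-14 J.
|ΔE| = |3.6916 × 10^-14 − 7.3873 × 10^-14| = 3.70 × 10^-14 J = 0.231 MeV.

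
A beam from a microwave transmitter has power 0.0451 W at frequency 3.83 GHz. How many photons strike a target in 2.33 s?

4.14e22 photons

Total energy: E_total = P·t = 0.0451 × 2.33 = 0.1051 J.
Per-photon energy: E = 2.538e-24 J.
N = E_total / E_photon = 4.14e22.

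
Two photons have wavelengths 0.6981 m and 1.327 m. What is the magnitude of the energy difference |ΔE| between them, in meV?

Using E = hc/λ: E₁ = 2.8455·10^-25 J, E₂ = 1.4969·10^-25 J.
|ΔE| = |2.8455·10^-25 − 1.4969·10^-25| = 1.35·10^-25 J = 8.42·10^-4 meV.

8.42·10^-4 meV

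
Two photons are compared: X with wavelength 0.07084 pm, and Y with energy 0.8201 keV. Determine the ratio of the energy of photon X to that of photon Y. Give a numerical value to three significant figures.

2.13 × 10^4

E_X = 2.804 × 10^-12 J (from wavelength = 0.07084 pm, via E = hc/λ).
E_Y = 1.314 × 10^-16 J (from energy = 0.8201 keV, via E given directly).
Ratio = 2.804 × 10^-12 / 1.314 × 10^-16 = 2.13 × 10^4.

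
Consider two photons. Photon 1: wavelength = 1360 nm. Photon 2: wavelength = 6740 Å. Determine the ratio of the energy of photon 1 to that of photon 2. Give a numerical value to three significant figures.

E_1 = 1.461 × 10^-19 J (from wavelength = 1360 nm, via E = hc/λ).
E_2 = 2.947 × 10^-19 J (from wavelength = 6740 Å, via E = hc/λ).
Ratio = 1.461 × 10^-19 / 2.947 × 10^-19 = 0.496.

0.496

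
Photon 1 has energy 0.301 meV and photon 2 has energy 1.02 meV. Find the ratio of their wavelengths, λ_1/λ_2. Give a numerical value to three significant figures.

λ_1 = 0.004119 m (from energy = 0.301 meV, via λ = hc/E).
λ_2 = 0.001216 m (from energy = 1.02 meV, via λ = hc/E).
Ratio = 0.004119 / 0.001216 = 3.39.

3.39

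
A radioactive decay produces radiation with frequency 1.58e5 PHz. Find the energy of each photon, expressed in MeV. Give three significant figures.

0.653 MeV

Use h = 6.62607015e-34 J·s, 1 eV = 1.602176634e-19 J.
First convert: f = 1.58e5 PHz = 1.58e20 Hz.
For a photon E = hf, so E = 1.047e-13 J.
Converting to MeV: E = 0.6534 MeV ≈ 0.653 MeV.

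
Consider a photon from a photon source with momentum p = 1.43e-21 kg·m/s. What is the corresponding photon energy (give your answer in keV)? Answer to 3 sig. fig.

2680 keV

Take c = 2.99792458e8 m/s, 1 eV = 1.602176634e-19 J.
Apply E = pc: E = 4.287e-13 J.
Converting to keV: E = 2676 keV ≈ 2680 keV.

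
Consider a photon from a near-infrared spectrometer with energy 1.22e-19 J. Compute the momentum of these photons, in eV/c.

Apply p = E/c: p = 4.069e-28 kg·m/s.
Converting to eV/c: p = 0.7615 eV/c ≈ 0.761 eV/c.

0.761 eV/c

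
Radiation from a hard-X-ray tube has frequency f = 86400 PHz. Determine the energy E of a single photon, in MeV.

(h = 6.62607015 × 10^-34 J·s, 1 eV = 1.602176634 × 10^-19 J.)
First convert: f = 86400 PHz = 8.64 × 10^19 Hz.
For a photon E = hf, so E = 5.725 × 10^-14 J.
Converting to MeV: E = 0.3573 MeV ≈ 0.357 MeV.

0.357 MeV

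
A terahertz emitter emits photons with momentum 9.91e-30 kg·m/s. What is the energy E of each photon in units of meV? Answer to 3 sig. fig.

(c = 2.99792458e8 m/s, 1 eV = 1.602176634e-19 J.)
Apply E = pc: E = 2.971e-21 J.
Converting to meV: E = 18.54 meV ≈ 18.5 meV.

18.5 meV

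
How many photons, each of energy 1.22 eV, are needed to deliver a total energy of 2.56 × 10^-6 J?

Per-photon energy: E = 1.955 × 10^-19 J (from energy = 1.22 eV).
N = E_total / E_photon = 2.56 × 10^-6 J / 1.955 × 10^-19 J = 1.31 × 10^13.

1.31 × 10^13 photons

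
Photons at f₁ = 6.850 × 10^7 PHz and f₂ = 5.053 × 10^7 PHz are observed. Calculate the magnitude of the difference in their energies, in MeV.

74.3 MeV

Using E = hf: E₁ = 4.5389 × 10^-11 J, E₂ = 3.3482 × 10^-11 J.
|ΔE| = |4.5389 × 10^-11 − 3.3482 × 10^-11| = 1.19 × 10^-11 J = 74.3 MeV.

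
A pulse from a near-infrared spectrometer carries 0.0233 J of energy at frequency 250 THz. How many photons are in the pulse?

1.41 × 10^17 photons

Per-photon energy: E = 1.657 × 10^-19 J (from frequency = 250 THz).
N = E_total / E_photon = 0.0233 J / 1.657 × 10^-19 J = 1.41 × 10^17.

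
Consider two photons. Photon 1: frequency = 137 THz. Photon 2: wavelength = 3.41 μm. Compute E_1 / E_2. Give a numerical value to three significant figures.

E_1 = 9.078 × 10^-20 J (from frequency = 137 THz, via E = hf).
E_2 = 5.825 × 10^-20 J (from wavelength = 3.41 μm, via E = hc/λ).
Ratio = 9.078 × 10^-20 / 5.825 × 10^-20 = 1.56.

1.56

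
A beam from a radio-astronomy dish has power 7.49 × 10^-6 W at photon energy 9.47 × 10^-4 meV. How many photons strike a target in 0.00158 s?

Total energy: E_total = P·t = 7.49 × 10^-6 × 0.00158 = 1.183 × 10^-8 J.
Per-photon energy: E = 1.517 × 10^-25 J.
N = E_total / E_photon = 7.80 × 10^16.

7.80 × 10^16 photons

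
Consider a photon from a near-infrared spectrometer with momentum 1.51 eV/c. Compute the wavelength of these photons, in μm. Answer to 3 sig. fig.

First convert: p = 1.51 eV/c = 8.0699 × 10^-28 kg·m/s.
The photon relation is λ = h/p, giving λ = 8.211 × 10^-7 m.
Converting to μm: λ = 0.8211 μm ≈ 0.821 μm.

0.821 μm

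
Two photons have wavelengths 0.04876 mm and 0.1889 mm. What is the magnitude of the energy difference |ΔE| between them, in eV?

0.0189 eV

Using E = hc/λ: E₁ = 4.0739·10^-21 J, E₂ = 1.0516·10^-21 J.
|ΔE| = |4.0739·10^-21 − 1.0516·10^-21| = 3.02·10^-21 J = 0.0189 eV.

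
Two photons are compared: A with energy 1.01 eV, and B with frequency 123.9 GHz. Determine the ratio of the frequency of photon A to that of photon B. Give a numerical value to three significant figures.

1970

f_A = 2.442 × 10^14 Hz (from energy = 1.01 eV, via f = E/h).
f_B = 1.239 × 10^11 Hz (from frequency = 123.9 GHz, via f given directly).
Ratio = 2.442 × 10^14 / 1.239 × 10^11 = 1970.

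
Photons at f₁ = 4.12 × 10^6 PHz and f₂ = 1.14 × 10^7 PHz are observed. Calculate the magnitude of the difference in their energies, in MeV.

30.1 MeV

Using E = hf: E₁ = 2.730 × 10^-12 J, E₂ = 7.554 × 10^-12 J.
|ΔE| = |2.730 × 10^-12 − 7.554 × 10^-12| = 4.82 × 10^-12 J = 30.1 MeV.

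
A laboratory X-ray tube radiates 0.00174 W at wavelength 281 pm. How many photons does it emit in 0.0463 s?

1.14 × 10^11 photons

Total energy: E_total = P·t = 0.00174 × 0.0463 = 8.056 × 10^-5 J.
Per-photon energy: E = 7.069 × 10^-16 J.
N = E_total / E_photon = 1.14 × 10^11.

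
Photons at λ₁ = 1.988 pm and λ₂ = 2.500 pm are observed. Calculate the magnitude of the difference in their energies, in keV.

Using E = hc/λ: E₁ = 9.9922e-14 J, E₂ = 7.9458e-14 J.
|ΔE| = |9.9922e-14 − 7.9458e-14| = 2.05e-14 J = 128 keV.

128 keV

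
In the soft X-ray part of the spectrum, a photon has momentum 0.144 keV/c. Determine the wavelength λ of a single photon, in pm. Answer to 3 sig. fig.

8610 pm

First convert: p = 0.144 keV/c = 7.6958e-26 kg·m/s.
Apply λ = h/p: λ = 8.610e-9 m.
Converting to pm: λ = 8610 pm ≈ 8610 pm.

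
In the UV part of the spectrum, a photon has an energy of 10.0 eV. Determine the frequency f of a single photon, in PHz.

(h = 6.62607015e-34 J·s, 1 eV = 1.602176634e-19 J.)
Convert to SI: E = 10.0 eV = 1.6022e-18 J.
Since f = E/h for a photon, f = 2.418e15 Hz.
Converting to PHz: f = 2.418 PHz ≈ 2.42 PHz.

2.42 PHz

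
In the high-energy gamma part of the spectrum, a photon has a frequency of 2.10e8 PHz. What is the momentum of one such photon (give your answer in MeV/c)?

Use h = 6.62607015e-34 J·s, c = 2.99792458e8 m/s, 1 eV = 1.602176634e-19 J.
First convert: f = 2.10e8 PHz = 2.10e23 Hz.
The photon relation is p = hf/c, giving p = 4.641e-19 kg·m/s.
Converting to MeV/c: p = 868.5 MeV/c ≈ 868 MeV/c.

868 MeV/c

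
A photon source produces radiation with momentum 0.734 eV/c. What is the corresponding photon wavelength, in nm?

Convert to SI: p = 0.734 eV/c = 3.9227 × 10^-28 kg·m/s.
Since λ = h/p for a photon, λ = 1.689 × 10^-6 m.
Converting to nm: λ = 1689 nm ≈ 1690 nm.

1690 nm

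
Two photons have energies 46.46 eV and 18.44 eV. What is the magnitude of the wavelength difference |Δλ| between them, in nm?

40.6 nm

Using λ = hc/E: λ₁ = 2.6686e-8 m, λ₂ = 6.7237e-8 m.
|Δλ| = |2.6686e-8 − 6.7237e-8| = 4.06e-8 m = 40.6 nm.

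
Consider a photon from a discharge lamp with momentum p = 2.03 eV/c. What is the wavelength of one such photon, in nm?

611 nm

Convert to SI: p = 2.03 eV/c = 1.0849e-27 kg·m/s.
For a photon λ = h/p, so λ = 6.108e-7 m.
Converting to nm: λ = 610.8 nm ≈ 611 nm.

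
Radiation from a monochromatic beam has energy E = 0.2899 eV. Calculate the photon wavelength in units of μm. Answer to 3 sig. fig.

Take h = 6.62607015e-34 J·s, c = 2.99792458e8 m/s, 1 eV = 1.602176634e-19 J.
In SI units: E = 0.2899 eV = 4.6447e-20 J.
Since λ = hc/E for a photon, λ = 4.277e-6 m.
Converting to μm: λ = 4.277 μm ≈ 4.28 μm.

4.28 μm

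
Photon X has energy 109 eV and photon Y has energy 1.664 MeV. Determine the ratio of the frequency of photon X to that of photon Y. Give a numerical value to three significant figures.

f_X = 2.636e16 Hz (from energy = 109 eV, via f = E/h).
f_Y = 4.024e20 Hz (from energy = 1.664 MeV, via f = E/h).
Ratio = 2.636e16 / 4.024e20 = 6.55e-5.

6.55e-5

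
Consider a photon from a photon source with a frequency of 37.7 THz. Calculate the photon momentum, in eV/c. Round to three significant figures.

0.156 eV/c

Convert to SI: f = 37.7 THz = 3.77e13 Hz.
Since p = hf/c for a photon, p = 8.333e-29 kg·m/s.
Converting to eV/c: p = 0.1559 eV/c ≈ 0.156 eV/c.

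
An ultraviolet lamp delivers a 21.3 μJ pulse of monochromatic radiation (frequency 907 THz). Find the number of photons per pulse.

3.54e13 photons

Per-photon energy: E = 6.010e-19 J (from frequency = 907 THz).
N = E_total / E_photon = 2.13e-5 J / 6.010e-19 J = 3.54e13.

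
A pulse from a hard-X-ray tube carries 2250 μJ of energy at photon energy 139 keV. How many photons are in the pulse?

Per-photon energy: E = 2.227e-14 J (from energy = 139 keV).
N = E_total / E_photon = 0.00225 J / 2.227e-14 J = 1.01e11.

1.01e11 photons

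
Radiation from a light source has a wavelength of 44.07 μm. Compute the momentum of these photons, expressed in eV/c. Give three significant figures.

Convert to SI: λ = 44.07 μm = 4.407e-5 m.
For a photon p = h/λ, so p = 1.504e-29 kg·m/s.
Converting to eV/c: p = 0.02813 eV/c ≈ 0.0281 eV/c.

0.0281 eV/c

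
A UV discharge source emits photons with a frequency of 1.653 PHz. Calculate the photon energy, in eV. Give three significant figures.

Use h = 6.62607015 × 10^-34 J·s, 1 eV = 1.602176634 × 10^-19 J.
In SI units: f = 1.653 PHz = 1.653 × 10^15 Hz.
Since E = hf for a photon, E = 1.095 × 10^-18 J.
Converting to eV: E = 6.836 eV ≈ 6.84 eV.

6.84 eV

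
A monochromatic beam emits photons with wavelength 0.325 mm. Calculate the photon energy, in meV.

3.81 meV

First convert: λ = 0.325 mm = 3.25·10^-4 m.
Since E = hc/λ for a photon, E = 6.112·10^-22 J.
Converting to meV: E = 3.815 meV ≈ 3.81 meV.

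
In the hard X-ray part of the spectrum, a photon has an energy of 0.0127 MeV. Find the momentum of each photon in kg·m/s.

6.79 × 10^-24 kg·m/s

Convert to SI: E = 0.0127 MeV = 2.0348 × 10^-15 J.
Apply p = E/c: p = 6.787 × 10^-24 kg·m/s.
So p ≈ 6.79 × 10^-24 kg·m/s.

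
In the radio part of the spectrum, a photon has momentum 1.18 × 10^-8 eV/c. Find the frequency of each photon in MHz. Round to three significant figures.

2.85 MHz

Take h = 6.62607015 × 10^-34 J·s, c = 2.99792458 × 10^8 m/s, 1 eV = 1.602176634 × 10^-19 J.
In SI units: p = 1.18 × 10^-8 eV/c = 6.3063 × 10^-36 kg·m/s.
Since f = pc/h for a photon, f = 2.853 × 10^6 Hz.
Converting to MHz: f = 2.853 MHz ≈ 2.85 MHz.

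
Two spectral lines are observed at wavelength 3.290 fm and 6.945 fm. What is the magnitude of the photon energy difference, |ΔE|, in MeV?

198 MeV

Using E = hc/λ: E₁ = 6.0378 × 10^-11 J, E₂ = 2.8603 × 10^-11 J.
|ΔE| = |6.0378 × 10^-11 − 2.8603 × 10^-11| = 3.18 × 10^-11 J = 198 MeV.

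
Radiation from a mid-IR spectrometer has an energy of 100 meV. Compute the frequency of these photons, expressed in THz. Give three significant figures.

Use h = 6.62607015 × 10^-34 J·s, 1 eV = 1.602176634 × 10^-19 J.
In SI units: E = 100 meV = 1.6022 × 10^-20 J.
The photon relation is f = E/h, giving f = 2.418 × 10^13 Hz.
Converting to THz: f = 24.18 THz ≈ 24.2 THz.

24.2 THz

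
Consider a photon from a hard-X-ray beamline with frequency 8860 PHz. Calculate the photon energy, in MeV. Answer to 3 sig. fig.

Take h = 6.62607015e-34 J·s, 1 eV = 1.602176634e-19 J.
Convert to SI: f = 8860 PHz = 8.86e18 Hz.
The photon relation is E = hf, giving E = 5.871e-15 J.
Converting to MeV: E = 0.03664 MeV ≈ 0.0366 MeV.

0.0366 MeV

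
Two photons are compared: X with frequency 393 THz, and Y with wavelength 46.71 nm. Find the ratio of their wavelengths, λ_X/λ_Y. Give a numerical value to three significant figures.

λ_X = 7.628·10^-7 m (from frequency = 393 THz, via λ = c/f).
λ_Y = 4.671·10^-8 m (from wavelength = 46.71 nm, via λ given directly).
Ratio = 7.628·10^-7 / 4.671·10^-8 = 16.3.

16.3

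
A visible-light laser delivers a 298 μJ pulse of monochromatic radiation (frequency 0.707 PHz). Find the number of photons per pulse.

6.36e14 photons

Per-photon energy: E = 4.685e-19 J (from frequency = 0.707 PHz).
N = E_total / E_photon = 2.98e-4 J / 4.685e-19 J = 6.36e14.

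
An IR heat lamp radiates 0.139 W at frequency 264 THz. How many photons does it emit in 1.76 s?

Total energy: E_total = P·t = 0.139 × 1.76 = 0.2446 J.
Per-photon energy: E = 1.749e-19 J.
N = E_total / E_photon = 1.40e18.

1.40e18 photons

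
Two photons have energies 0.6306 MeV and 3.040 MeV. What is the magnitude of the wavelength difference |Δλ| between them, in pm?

1.56 pm

Using λ = hc/E: λ₁ = 1.9661e-12 m, λ₂ = 4.0784e-13 m.
|Δλ| = |1.9661e-12 − 4.0784e-13| = 1.56e-12 m = 1.56 pm.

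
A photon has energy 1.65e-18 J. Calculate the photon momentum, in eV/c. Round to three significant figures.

For a photon p = E/c, so p = 5.504e-27 kg·m/s.
Converting to eV/c: p = 10.30 eV/c ≈ 10.3 eV/c.

10.3 eV/c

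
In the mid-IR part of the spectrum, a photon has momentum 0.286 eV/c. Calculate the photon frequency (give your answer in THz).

First convert: p = 0.286 eV/c = 1.5285e-28 kg·m/s.
Apply f = pc/h: f = 6.915e13 Hz.
Converting to THz: f = 69.15 THz ≈ 69.2 THz.

69.2 THz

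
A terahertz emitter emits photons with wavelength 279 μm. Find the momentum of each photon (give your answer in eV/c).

(h = 6.62607015·10^-34 J·s, c = 2.99792458·10^8 m/s, 1 eV = 1.602176634·10^-19 J.)
First convert: λ = 279 μm = 2.79·10^-4 m.
The photon relation is p = h/λ, giving p = 2.375·10^-30 kg·m/s.
Converting to eV/c: p = 0.004444 eV/c ≈ 4.44·10^-3 eV/c.

4.44·10^-3 eV/c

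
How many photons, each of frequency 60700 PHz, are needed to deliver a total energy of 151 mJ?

3.75 × 10^12 photons

Per-photon energy: E = 4.022 × 10^-14 J (from frequency = 60700 PHz).
N = E_total / E_photon = 0.151 J / 4.022 × 10^-14 J = 3.75 × 10^12.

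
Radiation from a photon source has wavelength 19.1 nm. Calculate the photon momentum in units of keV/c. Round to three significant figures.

0.0649 keV/c

In SI units: λ = 19.1 nm = 1.91 × 10^-8 m.
Apply p = h/λ: p = 3.469 × 10^-26 kg·m/s.
Converting to keV/c: p = 0.06491 keV/c ≈ 0.0649 keV/c.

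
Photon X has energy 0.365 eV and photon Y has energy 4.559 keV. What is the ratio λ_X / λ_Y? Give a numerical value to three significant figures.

λ_X = 3.397e-6 m (from energy = 0.365 eV, via λ = hc/E).
λ_Y = 2.720e-10 m (from energy = 4.559 keV, via λ = hc/E).
Ratio = 3.397e-6 / 2.720e-10 = 1.25e4.

1.25e4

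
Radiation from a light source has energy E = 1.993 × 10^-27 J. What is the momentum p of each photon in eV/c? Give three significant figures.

1.24 × 10^-8 eV/c

Since p = E/c for a photon, p = 6.648 × 10^-36 kg·m/s.
Converting to eV/c: p = 1.244 × 10^-8 eV/c ≈ 1.24 × 10^-8 eV/c.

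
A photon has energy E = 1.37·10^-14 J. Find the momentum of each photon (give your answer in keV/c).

85.5 keV/c

Take c = 2.99792458·10^8 m/s, 1 eV = 1.602176634·10^-19 J.
Apply p = E/c: p = 4.570·10^-23 kg·m/s.
Converting to keV/c: p = 85.51 keV/c ≈ 85.5 keV/c.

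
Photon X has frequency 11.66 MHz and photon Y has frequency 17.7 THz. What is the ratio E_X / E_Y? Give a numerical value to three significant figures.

6.59·10^-7

E_X = 7.726·10^-27 J (from frequency = 11.66 MHz, via E = hf).
E_Y = 1.173·10^-20 J (from frequency = 17.7 THz, via E = hf).
Ratio = 7.726·10^-27 / 1.173·10^-20 = 6.59·10^-7.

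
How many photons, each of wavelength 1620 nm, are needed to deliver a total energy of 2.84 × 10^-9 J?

2.32 × 10^10 photons

Per-photon energy: E = 1.226 × 10^-19 J (from wavelength = 1620 nm).
N = E_total / E_photon = 2.84 × 10^-9 J / 1.226 × 10^-19 J = 2.32 × 10^10.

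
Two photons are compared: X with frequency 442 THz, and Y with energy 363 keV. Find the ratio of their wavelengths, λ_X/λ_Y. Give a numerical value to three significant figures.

λ_X = 6.783 × 10^-7 m (from frequency = 442 THz, via λ = c/f).
λ_Y = 3.416 × 10^-12 m (from energy = 363 keV, via λ = hc/E).
Ratio = 6.783 × 10^-7 / 3.416 × 10^-12 = 1.99 × 10^5.

1.99 × 10^5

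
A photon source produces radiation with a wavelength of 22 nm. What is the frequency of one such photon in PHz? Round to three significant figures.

(c = 2.99792458e8 m/s.)
In SI units: λ = 22 nm = 2.2e-8 m.
Since f = c/λ for a photon, f = 1.363e16 Hz.
Converting to PHz: f = 13.63 PHz ≈ 13.6 PHz.

13.6 PHz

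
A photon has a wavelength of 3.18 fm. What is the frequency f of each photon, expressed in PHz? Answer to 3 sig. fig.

9.43e7 PHz

(c = 2.99792458e8 m/s.)
First convert: λ = 3.18 fm = 3.18e-15 m.
For a photon f = c/λ, so f = 9.427e22 Hz.
Converting to PHz: f = 9.427e7 PHz ≈ 9.43e7 PHz.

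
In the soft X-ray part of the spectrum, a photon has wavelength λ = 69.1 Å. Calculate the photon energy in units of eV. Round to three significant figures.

179 eV

Take h = 6.62607015 × 10^-34 J·s, c = 2.99792458 × 10^8 m/s, 1 eV = 1.602176634 × 10^-19 J.
In SI units: λ = 69.1 Å = 6.91 × 10^-9 m.
For a photon E = hc/λ, so E = 2.875 × 10^-17 J.
Converting to eV: E = 179.4 eV ≈ 179 eV.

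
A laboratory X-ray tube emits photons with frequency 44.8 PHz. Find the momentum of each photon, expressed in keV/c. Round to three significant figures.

(h = 6.62607015e-34 J·s, c = 2.99792458e8 m/s, 1 eV = 1.602176634e-19 J.)
In SI units: f = 44.8 PHz = 4.48e16 Hz.
Since p = hf/c for a photon, p = 9.902e-26 kg·m/s.
Converting to keV/c: p = 0.1853 keV/c ≈ 0.185 keV/c.

0.185 keV/c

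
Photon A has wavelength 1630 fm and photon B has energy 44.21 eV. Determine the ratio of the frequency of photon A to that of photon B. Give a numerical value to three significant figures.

f_A = 1.839e20 Hz (from wavelength = 1630 fm, via f = c/λ).
f_B = 1.069e16 Hz (from energy = 44.21 eV, via f = E/h).
Ratio = 1.839e20 / 1.069e16 = 1.72e4.

1.72e4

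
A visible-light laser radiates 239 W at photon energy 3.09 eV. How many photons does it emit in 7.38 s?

3.56e21 photons

Total energy: E_total = P·t = 239 × 7.38 = 1764 J.
Per-photon energy: E = 4.951e-19 J.
N = E_total / E_photon = 3.56e21.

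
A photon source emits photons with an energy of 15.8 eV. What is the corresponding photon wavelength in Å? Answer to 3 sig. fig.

785 Å

Take h = 6.62607015 × 10^-34 J·s, c = 2.99792458 × 10^8 m/s, 1 eV = 1.602176634 × 10^-19 J.
Convert to SI: E = 15.8 eV = 2.5314 × 10^-18 J.
Apply λ = hc/E: λ = 7.847 × 10^-8 m.
Converting to Å: λ = 784.7 Å ≈ 785 Å.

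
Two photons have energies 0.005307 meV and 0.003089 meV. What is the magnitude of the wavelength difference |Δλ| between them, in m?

Using λ = hc/E: λ₁ = 0.23362 m, λ₂ = 0.40137 m.
|Δλ| = |0.23362 − 0.40137| = 0.168 m.

0.168 m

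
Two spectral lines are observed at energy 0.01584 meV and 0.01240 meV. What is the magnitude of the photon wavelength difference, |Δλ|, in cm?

Using λ = hc/E: λ₁ = 0.078273 m, λ₂ = 0.099987 m.
|Δλ| = |0.078273 − 0.099987| = 0.0217 m = 2.17 cm.

2.17 cm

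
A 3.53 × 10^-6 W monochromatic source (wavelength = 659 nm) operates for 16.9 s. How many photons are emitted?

Total energy: E_total = P·t = 3.53 × 10^-6 × 16.9 = 5.966 × 10^-5 J.
Per-photon energy: E = 3.014 × 10^-19 J.
N = E_total / E_photon = 1.98 × 10^14.

1.98 × 10^14 photons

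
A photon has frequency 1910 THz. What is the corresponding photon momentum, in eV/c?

7.90 eV/c

(h = 6.62607015·10^-34 J·s, c = 2.99792458·10^8 m/s, 1 eV = 1.602176634·10^-19 J.)
In SI units: f = 1910 THz = 1.91·10^15 Hz.
Since p = hf/c for a photon, p = 4.222·10^-27 kg·m/s.
Converting to eV/c: p = 7.899 eV/c ≈ 7.90 eV/c.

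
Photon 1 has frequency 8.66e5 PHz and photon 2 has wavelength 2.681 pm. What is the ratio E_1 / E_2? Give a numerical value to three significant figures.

7.74

E_1 = 5.738e-13 J (from frequency = 8.66e5 PHz, via E = hf).
E_2 = 7.409e-14 J (from wavelength = 2.681 pm, via E = hc/λ).
Ratio = 5.738e-13 / 7.409e-14 = 7.74.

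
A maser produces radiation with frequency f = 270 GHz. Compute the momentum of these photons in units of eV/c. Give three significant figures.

1.12·10^-3 eV/c

Take h = 6.62607015·10^-34 J·s, c = 2.99792458·10^8 m/s, 1 eV = 1.602176634·10^-19 J.
Convert to SI: f = 270 GHz = 2.70·10^11 Hz.
For a photon p = hf/c, so p = 5.968·10^-31 kg·m/s.
Converting to eV/c: p = 0.001117 eV/c ≈ 1.12·10^-3 eV/c.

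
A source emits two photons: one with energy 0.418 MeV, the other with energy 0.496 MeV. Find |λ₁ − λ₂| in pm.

Using λ = hc/E: λ₁ = 2.966e-12 m, λ₂ = 2.500e-12 m.
|Δλ| = |2.966e-12 − 2.500e-12| = 4.66e-13 m = 0.466 pm.

0.466 pm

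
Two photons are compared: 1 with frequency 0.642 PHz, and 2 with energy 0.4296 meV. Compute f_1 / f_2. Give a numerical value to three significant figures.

6180

f_1 = 6.420·10^14 Hz (from frequency = 0.642 PHz, via f given directly).
f_2 = 1.039·10^11 Hz (from energy = 0.4296 meV, via f = E/h).
Ratio = 6.420·10^14 / 1.039·10^11 = 6180.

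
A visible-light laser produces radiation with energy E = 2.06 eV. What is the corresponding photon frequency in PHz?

(h = 6.62607015·10^-34 J·s, 1 eV = 1.602176634·10^-19 J.)
Convert to SI: E = 2.06 eV = 3.3005·10^-19 J.
The photon relation is f = E/h, giving f = 4.981·10^14 Hz.
Converting to PHz: f = 0.4981 PHz ≈ 0.498 PHz.

0.498 PHz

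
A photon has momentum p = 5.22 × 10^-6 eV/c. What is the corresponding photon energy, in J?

8.36 × 10^-25 J

Use c = 2.99792458 × 10^8 m/s, 1 eV = 1.602176634 × 10^-19 J.
First convert: p = 5.22 × 10^-6 eV/c = 2.7897 × 10^-33 kg·m/s.
Apply E = pc: E = 8.363 × 10^-25 J.
So E ≈ 8.36 × 10^-25 J.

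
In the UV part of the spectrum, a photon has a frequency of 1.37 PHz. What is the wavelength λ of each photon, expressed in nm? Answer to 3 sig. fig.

219 nm

Take c = 2.99792458 × 10^8 m/s.
Convert to SI: f = 1.37 PHz = 1.37 × 10^15 Hz.
The photon relation is λ = c/f, giving λ = 2.188 × 10^-7 m.
Converting to nm: λ = 218.8 nm ≈ 219 nm.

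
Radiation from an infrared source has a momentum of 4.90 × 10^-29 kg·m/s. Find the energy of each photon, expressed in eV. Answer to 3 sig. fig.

0.0917 eV

Apply E = pc: E = 1.469 × 10^-20 J.
Converting to eV: E = 0.09169 eV ≈ 0.0917 eV.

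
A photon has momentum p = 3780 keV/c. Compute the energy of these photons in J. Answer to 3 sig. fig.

Use c = 2.99792458e8 m/s, 1 eV = 1.602176634e-19 J.
Convert to SI: p = 3780 keV/c = 2.0201e-21 kg·m/s.
Since E = pc for a photon, E = 6.056e-13 J.
So E ≈ 6.06e-13 J.

6.06e-13 J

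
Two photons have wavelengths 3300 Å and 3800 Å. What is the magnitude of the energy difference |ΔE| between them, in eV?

Using E = hc/λ: E₁ = 6.020e-19 J, E₂ = 5.227e-19 J.
|ΔE| = |6.020e-19 − 5.227e-19| = 7.92e-20 J = 0.494 eV.

0.494 eV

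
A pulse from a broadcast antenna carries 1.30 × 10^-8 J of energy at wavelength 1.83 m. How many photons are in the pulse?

Per-photon energy: E = 1.085 × 10^-25 J (from wavelength = 1.83 m).
N = E_total / E_photon = 1.30 × 10^-8 J / 1.085 × 10^-25 J = 1.20 × 10^17.

1.20 × 10^17 photons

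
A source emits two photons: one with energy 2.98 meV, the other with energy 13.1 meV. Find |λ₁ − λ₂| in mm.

0.321 mm

Using λ = hc/E: λ₁ = 4.161 × 10^-4 m, λ₂ = 9.464 × 10^-5 m.
|Δλ| = |4.161 × 10^-4 − 9.464 × 10^-5| = 3.21 × 10^-4 m = 0.321 mm.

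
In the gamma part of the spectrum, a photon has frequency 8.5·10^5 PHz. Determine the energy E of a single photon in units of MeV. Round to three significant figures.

3.52 MeV

Take h = 6.62607015·10^-34 J·s, 1 eV = 1.602176634·10^-19 J.
In SI units: f = 8.5·10^5 PHz = 8.5·10^20 Hz.
For a photon E = hf, so E = 5.632·10^-13 J.
Converting to MeV: E = 3.515 MeV ≈ 3.52 MeV.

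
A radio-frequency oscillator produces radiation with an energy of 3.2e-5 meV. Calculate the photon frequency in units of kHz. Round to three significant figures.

In SI units: E = 3.2e-5 meV = 5.1270e-27 J.
For a photon f = E/h, so f = 7.738e6 Hz.
Converting to kHz: f = 7738 kHz ≈ 7740 kHz.

7740 kHz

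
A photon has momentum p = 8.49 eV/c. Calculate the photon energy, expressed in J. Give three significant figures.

1.36·10^-18 J

First convert: p = 8.49 eV/c = 4.5373·10^-27 kg·m/s.
Apply E = pc: E = 1.360·10^-18 J.
So E ≈ 1.36·10^-18 J.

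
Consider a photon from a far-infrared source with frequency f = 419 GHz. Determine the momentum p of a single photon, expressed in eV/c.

1.73 × 10^-3 eV/c

(h = 6.62607015 × 10^-34 J·s, c = 2.99792458 × 10^8 m/s, 1 eV = 1.602176634 × 10^-19 J.)
Convert to SI: f = 419 GHz = 4.19 × 10^11 Hz.
Apply p = hf/c: p = 9.261 × 10^-31 kg·m/s.
Converting to eV/c: p = 0.001733 eV/c ≈ 1.73 × 10^-3 eV/c.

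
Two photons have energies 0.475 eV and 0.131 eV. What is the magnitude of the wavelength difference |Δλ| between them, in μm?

Using λ = hc/E: λ₁ = 2.610 × 10^-6 m, λ₂ = 9.464 × 10^-6 m.
|Δλ| = |2.610 × 10^-6 − 9.464 × 10^-6| = 6.85 × 10^-6 m = 6.85 μm.

6.85 μm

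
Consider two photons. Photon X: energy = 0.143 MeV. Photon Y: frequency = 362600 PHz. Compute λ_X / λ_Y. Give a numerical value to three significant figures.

10.5

λ_X = 8.670e-12 m (from energy = 0.143 MeV, via λ = hc/E).
λ_Y = 8.268e-13 m (from frequency = 362600 PHz, via λ = c/f).
Ratio = 8.670e-12 / 8.268e-13 = 10.5.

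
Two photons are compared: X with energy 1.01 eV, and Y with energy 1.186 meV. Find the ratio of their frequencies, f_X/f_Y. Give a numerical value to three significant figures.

852

f_X = 2.442·10^14 Hz (from energy = 1.01 eV, via f = E/h).
f_Y = 2.868·10^11 Hz (from energy = 1.186 meV, via f = E/h).
Ratio = 2.442·10^14 / 2.868·10^11 = 852.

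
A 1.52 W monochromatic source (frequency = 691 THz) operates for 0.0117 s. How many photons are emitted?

Total energy: E_total = P·t = 1.52 × 0.0117 = 0.01778 J.
Per-photon energy: E = 4.579 × 10^-19 J.
N = E_total / E_photon = 3.88 × 10^16.

3.88 × 10^16 photons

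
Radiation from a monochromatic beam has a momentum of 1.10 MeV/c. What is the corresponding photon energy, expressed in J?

Convert to SI: p = 1.10 MeV/c = 5.8787·10^-22 kg·m/s.
For a photon E = pc, so E = 1.762·10^-13 J.
So E ≈ 1.76·10^-13 J.

1.76·10^-13 J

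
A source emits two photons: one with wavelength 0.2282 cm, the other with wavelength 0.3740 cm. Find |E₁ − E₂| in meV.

Using E = hc/λ: E₁ = 8.7048 × 10^-23 J, E₂ = 5.3114 × 10^-23 J.
|ΔE| = |8.7048 × 10^-23 − 5.3114 × 10^-23| = 3.39 × 10^-23 J = 0.212 meV.

0.212 meV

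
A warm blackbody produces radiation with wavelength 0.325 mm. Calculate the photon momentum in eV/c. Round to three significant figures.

3.81·10^-3 eV/c

Convert to SI: λ = 0.325 mm = 3.25·10^-4 m.
Apply p = h/λ: p = 2.039·10^-30 kg·m/s.
Converting to eV/c: p = 0.003815 eV/c ≈ 3.81·10^-3 eV/c.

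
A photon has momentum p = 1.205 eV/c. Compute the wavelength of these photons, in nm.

1030 nm

First convert: p = 1.205 eV/c = 6.4399e-28 kg·m/s.
The photon relation is λ = h/p, giving λ = 1.029e-6 m.
Converting to nm: λ = 1029 nm ≈ 1030 nm.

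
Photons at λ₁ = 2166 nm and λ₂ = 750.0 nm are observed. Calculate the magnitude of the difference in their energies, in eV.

1.08 eV

Using E = hc/λ: E₁ = 9.1710e-20 J, E₂ = 2.6486e-19 J.
|ΔE| = |9.1710e-20 − 2.6486e-19| = 1.73e-19 J = 1.08 eV.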